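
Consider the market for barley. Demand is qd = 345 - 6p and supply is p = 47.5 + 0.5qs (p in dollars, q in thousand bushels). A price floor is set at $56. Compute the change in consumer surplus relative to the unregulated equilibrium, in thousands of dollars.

Rearranging supply gives qs = 2p - 95. In a free market, 345 - 6p = 2p - 95 gives the equilibrium p* = 55, q* = 15.
Because the floor (56) lies above the market-clearing price, it is binding.
At p = 56: qd = 345 - 6·56 = 9 and qs = 2·56 - 95 = 17.
Consumer surplus without the control is ½ · (57.5 - 55) · 15 = 18.75.
With the floor, consumers buy 9 units at 56, so CS = ½ · (57.5 - 56) · 9 = 6.75.
Change in consumer surplus = 6.75 - 18.75 = -12.

-12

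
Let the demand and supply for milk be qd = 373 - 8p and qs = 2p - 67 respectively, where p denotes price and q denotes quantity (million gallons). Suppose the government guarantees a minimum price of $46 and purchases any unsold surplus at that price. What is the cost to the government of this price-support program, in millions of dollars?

Without the control the market clears where 373 - 8p = 2p - 67, i.e. p* = 44 and q* = 21.
Since 46 > 44, the floor is binding.
At p = 46: qd = 373 - 8·46 = 5 and qs = 2·46 - 67 = 25.
Surplus = qs - qd = 20.
Government expenditure = surplus × support price = 20 × 46 = 920.

920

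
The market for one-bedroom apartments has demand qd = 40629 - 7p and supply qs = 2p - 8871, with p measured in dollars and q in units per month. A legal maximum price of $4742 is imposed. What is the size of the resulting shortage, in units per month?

6822

Without the control the market clears where 40629 - 7p = 2p - 8871, i.e. p* = 5500 and q* = 2129.
The ceiling of 4742 is below the equilibrium price 5500, so it binds.
At p = 4742: qd = 40629 - 7·4742 = 7435 and qs = 2·4742 - 8871 = 613.
Shortage = qd - qs = 7435 - 613 = 6822.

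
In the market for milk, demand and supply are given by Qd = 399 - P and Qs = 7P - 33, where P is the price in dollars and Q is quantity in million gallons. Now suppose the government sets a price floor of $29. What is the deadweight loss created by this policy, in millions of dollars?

In a free market, 399 - P = 7P - 33 gives the equilibrium P* = 54, Q* = 345.
The floor of 29 is below the equilibrium price 54, so it is not binding; the market clears at P* = 54, Q* = 345.
Since the control does not bind, no trades are prevented and deadweight loss is zero.

0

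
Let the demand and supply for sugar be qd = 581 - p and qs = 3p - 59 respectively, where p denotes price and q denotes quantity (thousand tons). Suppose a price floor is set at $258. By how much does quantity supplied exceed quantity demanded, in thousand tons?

392

Setting quantity demanded equal to quantity supplied, 581 - p = 3p - 59, gives p* = 160 and q* = 421.
Since 258 > 160, the floor is binding.
At p = 258: qd = 581 - 258 = 323 and qs = 3·258 - 59 = 715.
Surplus = qs - qd = 715 - 323 = 392.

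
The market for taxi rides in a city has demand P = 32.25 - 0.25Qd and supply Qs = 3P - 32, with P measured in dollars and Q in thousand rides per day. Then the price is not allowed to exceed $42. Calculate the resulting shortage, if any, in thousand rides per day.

0

Rearranging demand gives Qd = 129 - 4P. In a free market, 129 - 4P = 3P - 32 gives the equilibrium P* = 23, Q* = 37.
Since 42 is above P* = 23, the ceiling does not bind and the free-market outcome prevails.
Since the control does not bind, there is no shortage.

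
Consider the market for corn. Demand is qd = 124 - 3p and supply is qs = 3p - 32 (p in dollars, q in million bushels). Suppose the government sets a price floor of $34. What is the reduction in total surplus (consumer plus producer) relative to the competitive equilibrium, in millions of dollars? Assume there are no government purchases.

192

Setting quantity demanded equal to quantity supplied, 124 - 3p = 3p - 32, gives p* = 26 and q* = 46.
Since 34 > 26, the floor is binding.
At p = 34: qd = 124 - 3·34 = 22 and qs = 3·34 - 32 = 70.
Quantity traded falls to 22. At q = 22 the demand price is (124 - 22)/3 = 34 and the supply price is (32 + 22)/3 = 18.
Deadweight loss = ½ · (34 - 18) · (46 - 22) = ½ · 16 · 24 = 192.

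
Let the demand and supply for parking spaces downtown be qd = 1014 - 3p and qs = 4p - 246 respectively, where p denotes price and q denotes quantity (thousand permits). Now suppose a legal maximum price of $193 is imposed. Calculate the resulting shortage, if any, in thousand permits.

Setting quantity demanded equal to quantity supplied, 1014 - 3p = 4p - 246, gives p* = 180 and q* = 474.
Since 193 is above p* = 180, the ceiling does not bind and the free-market outcome prevails.
Since the control does not bind, there is no shortage.

0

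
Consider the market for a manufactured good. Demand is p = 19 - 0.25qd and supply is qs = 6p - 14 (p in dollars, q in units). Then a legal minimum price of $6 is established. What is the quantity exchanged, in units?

40

Rearranging demand gives qd = 76 - 4p. Without the control the market clears where 76 - 4p = 6p - 14, i.e. p* = 9 and q* = 40.
The floor of 6 is below the equilibrium price 9, so it is not binding; the market clears at p* = 9, q* = 40.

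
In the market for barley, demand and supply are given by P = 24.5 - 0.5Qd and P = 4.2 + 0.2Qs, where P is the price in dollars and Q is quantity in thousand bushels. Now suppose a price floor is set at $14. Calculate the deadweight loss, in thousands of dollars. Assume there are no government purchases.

22.4

Rearranging demand gives Qd = 49 - 2P; rearranging supply gives Qs = 5P - 21. Equilibrium: 49 - 2P = 5P - 21, so 70 = 7P and P* = 10, Q* = 29.
Because the floor (14) lies above the market-clearing price, it is binding.
At P = 14: Qd = 49 - 2·14 = 21 and Qs = 5·14 - 21 = 49.
Quantity traded falls to 21. At Q = 21 the demand price is (49 - 21)/2 = 14 and the supply price is (21 + 21)/5 = 8.4.
Deadweight loss = ½ · (14 - 8.4) · (29 - 21) = ½ · 5.6 · 8 = 22.4.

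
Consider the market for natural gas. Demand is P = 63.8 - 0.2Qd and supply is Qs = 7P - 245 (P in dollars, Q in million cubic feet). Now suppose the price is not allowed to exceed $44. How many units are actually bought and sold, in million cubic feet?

63

Rearranging demand gives Qd = 319 - 5P. Without the control the market clears where 319 - 5P = 7P - 245, i.e. P* = 47 and Q* = 84.
Because the ceiling (44) lies below the market-clearing price, it is binding.
At P = 44: Qd = 319 - 5·44 = 99 and Qs = 7·44 - 245 = 63.
The quantity actually transacted is the short side, supply: 63.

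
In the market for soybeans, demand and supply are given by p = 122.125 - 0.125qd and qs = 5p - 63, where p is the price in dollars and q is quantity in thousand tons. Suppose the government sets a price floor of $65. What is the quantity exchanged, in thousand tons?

Rearranging demand gives qd = 977 - 8p. Setting quantity demanded equal to quantity supplied, 977 - 8p = 5p - 63, gives p* = 80 and q* = 337.
The floor of 65 is below the equilibrium price 80, so it is not binding; the market clears at p* = 80, q* = 337.

337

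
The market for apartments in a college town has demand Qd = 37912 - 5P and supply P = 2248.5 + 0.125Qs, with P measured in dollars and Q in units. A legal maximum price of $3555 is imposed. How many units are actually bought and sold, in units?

10452

Rearranging supply gives Qs = 8P - 17988. Without the control the market clears where 37912 - 5P = 8P - 17988, i.e. P* = 4300 and Q* = 16412.
Since 3555 < 4300, the ceiling is binding.
At P = 3555: Qd = 37912 - 5·3555 = 20137 and Qs = 8·3555 - 17988 = 10452.
The quantity actually transacted is the short side, supply: 10452.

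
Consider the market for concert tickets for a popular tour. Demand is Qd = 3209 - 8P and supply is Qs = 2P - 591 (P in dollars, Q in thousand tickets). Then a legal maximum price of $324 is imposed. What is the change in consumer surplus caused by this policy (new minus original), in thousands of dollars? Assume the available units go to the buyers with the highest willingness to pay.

2408

In a free market, 3209 - 8P = 2P - 591 gives the equilibrium P* = 380, Q* = 169.
The ceiling of 324 is below the equilibrium price 380, so it binds.
At P = 324: Qd = 3209 - 8·324 = 617 and Qs = 2·324 - 591 = 57.
Consumer surplus without the control is ½ · (401.125 - 380) · 169 = 1785.0625.
With the ceiling, 57 units are sold at 324 (assume they go to the highest-value buyers). The demand price at Q = 57 is 394, so CS = ½ · [(401.125 - 324) + (394 - 324)] · 57 = 4193.0625.
Change in consumer surplus = 4193.0625 - 1785.0625 = 2408.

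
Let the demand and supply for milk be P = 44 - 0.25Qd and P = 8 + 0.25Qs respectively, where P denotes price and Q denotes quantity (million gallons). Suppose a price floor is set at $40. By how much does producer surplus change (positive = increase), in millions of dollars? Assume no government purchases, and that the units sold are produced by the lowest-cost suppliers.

-168

Rearranging demand gives Qd = 176 - 4P; rearranging supply gives Qs = 4P - 32. Without the control the market clears where 176 - 4P = 4P - 32, i.e. P* = 26 and Q* = 72.
Because the floor (40) lies above the market-clearing price, it is binding.
At P = 40: Qd = 176 - 4·40 = 16 and Qs = 4·40 - 32 = 128.
Producer surplus without the control is ½ · (26 - 8) · 72 = 648.
With the floor, 16 units are sold at 40. The supply price at Q = 16 is 12, so PS = ½ · [(40 - 8) + (40 - 12)] · 16 = 480.
Change in producer surplus = 480 - 648 = -168.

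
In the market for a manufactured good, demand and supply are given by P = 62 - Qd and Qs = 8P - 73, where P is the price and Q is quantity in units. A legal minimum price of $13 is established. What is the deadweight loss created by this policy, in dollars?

Rearranging demand gives Qd = 62 - P. Without the control the market clears where 62 - P = 8P - 73, i.e. P* = 15 and Q* = 47.
Since 13 is below P* = 15, the floor does not bind and the free-market outcome prevails.
Since the control does not bind, no trades are prevented and deadweight loss is zero.

0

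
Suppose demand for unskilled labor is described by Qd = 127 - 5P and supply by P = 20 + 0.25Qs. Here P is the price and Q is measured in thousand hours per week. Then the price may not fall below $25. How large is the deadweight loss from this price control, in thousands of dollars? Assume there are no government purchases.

22.5

Rearranging supply gives Qs = 4P - 80. Equilibrium: 127 - 5P = 4P - 80, so 207 = 9P and P* = 23, Q* = 12.
Since 25 > 23, the floor is binding.
At P = 25: Qd = 127 - 5·25 = 2 and Qs = 4·25 - 80 = 20.
Quantity traded falls to 2. At Q = 2 the demand price is (127 - 2)/5 = 25 and the supply price is (80 + 2)/4 = 20.5.
Deadweight loss = ½ · (25 - 20.5) · (12 - 2) = ½ · 4.5 · 10 = 22.5.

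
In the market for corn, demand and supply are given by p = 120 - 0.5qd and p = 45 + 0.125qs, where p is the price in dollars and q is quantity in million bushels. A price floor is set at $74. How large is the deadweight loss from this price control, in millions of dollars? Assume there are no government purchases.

Rearranging demand gives qd = 240 - 2p; rearranging supply gives qs = 8p - 360. Setting quantity demanded equal to quantity supplied, 240 - 2p = 8p - 360, gives p* = 60 and q* = 120.
The floor of 74 is above the equilibrium price 60, so it binds.
At p = 74: qd = 240 - 2·74 = 92 and qs = 8·74 - 360 = 232.
Quantity traded falls to 92. At q = 92 the demand price is (240 - 92)/2 = 74 and the supply price is (360 + 92)/8 = 56.5.
Deadweight loss = ½ · (74 - 56.5) · (120 - 92) = ½ · 17.5 · 28 = 245.

245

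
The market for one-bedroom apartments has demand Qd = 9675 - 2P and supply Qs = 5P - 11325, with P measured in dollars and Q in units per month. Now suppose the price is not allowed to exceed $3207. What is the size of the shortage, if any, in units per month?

Equilibrium: 9675 - 2P = 5P - 11325, so 21000 = 7P and P* = 3000, Q* = 3675.
The ceiling of 3207 is above the equilibrium price 3000, so it is not binding; the market clears at P* = 3000, Q* = 3675.
Since the control does not bind, there is no shortage.

0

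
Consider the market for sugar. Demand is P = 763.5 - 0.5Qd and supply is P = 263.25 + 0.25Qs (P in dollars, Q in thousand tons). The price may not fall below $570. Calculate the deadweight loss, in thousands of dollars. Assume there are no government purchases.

Rearranging demand gives Qd = 1527 - 2P; rearranging supply gives Qs = 4P - 1053. Setting quantity demanded equal to quantity supplied, 1527 - 2P = 4P - 1053, gives P* = 430 and Q* = 667.
Because the floor (570) lies above the market-clearing price, it is binding.
At P = 570: Qd = 1527 - 2·570 = 387 and Qs = 4·570 - 1053 = 1227.
Quantity traded falls to 387. At Q = 387 the demand price is (1527 - 387)/2 = 570 and the supply price is (1053 + 387)/4 = 360.
Deadweight loss = ½ · (570 - 360) · (667 - 387) = ½ · 210 · 280 = 29400.

29400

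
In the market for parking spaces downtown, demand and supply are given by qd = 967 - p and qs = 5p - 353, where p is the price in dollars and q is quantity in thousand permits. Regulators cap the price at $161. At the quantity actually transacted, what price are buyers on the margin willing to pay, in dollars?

Setting quantity demanded equal to quantity supplied, 967 - p = 5p - 353, gives p* = 220 and q* = 747.
The ceiling of 161 is below the equilibrium price 220, so it binds.
At p = 161: qd = 967 - 161 = 806 and qs = 5·161 - 353 = 452.
Only 452 units reach the market. On the demand curve, the marginal buyer's willingness to pay at q = 452 is (967 - 452) = 515.

515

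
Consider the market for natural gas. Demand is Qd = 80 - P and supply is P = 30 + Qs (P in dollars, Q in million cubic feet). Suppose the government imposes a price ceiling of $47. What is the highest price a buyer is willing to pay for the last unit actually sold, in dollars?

Rearranging supply gives Qs = P - 30. Equilibrium: 80 - P = P - 30, so 110 = 2P and P* = 55, Q* = 25.
Since 47 < 55, the ceiling is binding.
At P = 47: Qd = 80 - 47 = 33 and Qs = 47 - 30 = 17.
Only 17 units reach the market. On the demand curve, the marginal buyer's willingness to pay at Q = 17 is (80 - 17) = 63.

63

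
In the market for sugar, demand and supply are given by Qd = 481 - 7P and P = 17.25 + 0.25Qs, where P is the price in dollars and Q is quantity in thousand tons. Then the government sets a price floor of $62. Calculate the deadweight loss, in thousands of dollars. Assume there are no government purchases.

1386

Rearranging supply gives Qs = 4P - 69. In a free market, 481 - 7P = 4P - 69 gives the equilibrium P* = 50, Q* = 131.
Since 62 > 50, the floor is binding.
At P = 62: Qd = 481 - 7·62 = 47 and Qs = 4·62 - 69 = 179.
Quantity traded falls to 47. At Q = 47 the demand price is (481 - 47)/7 = 62 and the supply price is (69 + 47)/4 = 29.
Deadweight loss = ½ · (62 - 29) · (131 - 47) = ½ · 33 · 84 = 1386.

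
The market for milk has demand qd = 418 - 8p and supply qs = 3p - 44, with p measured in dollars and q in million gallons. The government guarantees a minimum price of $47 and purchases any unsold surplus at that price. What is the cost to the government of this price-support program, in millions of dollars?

2585

In a free market, 418 - 8p = 3p - 44 gives the equilibrium p* = 42, q* = 82.
Since 47 > 42, the floor is binding.
At p = 47: qd = 418 - 8·47 = 42 and qs = 3·47 - 44 = 97.
Surplus = qs - qd = 55.
Government expenditure = surplus × support price = 55 × 47 = 2585.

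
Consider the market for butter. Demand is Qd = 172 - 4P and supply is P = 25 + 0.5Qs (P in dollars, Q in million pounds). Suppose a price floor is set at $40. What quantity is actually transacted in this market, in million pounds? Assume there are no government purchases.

Rearranging supply gives Qs = 2P - 50. Equilibrium: 172 - 4P = 2P - 50, so 222 = 6P and P* = 37, Q* = 24.
Since 40 > 37, the floor is binding.
At P = 40: Qd = 172 - 4·40 = 12 and Qs = 2·40 - 50 = 30.
The quantity actually transacted is the short side, demand: 12.

12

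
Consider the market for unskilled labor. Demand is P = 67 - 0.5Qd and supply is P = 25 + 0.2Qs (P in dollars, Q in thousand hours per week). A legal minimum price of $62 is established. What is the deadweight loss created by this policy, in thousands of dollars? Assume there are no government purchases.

875

Rearranging demand gives Qd = 134 - 2P; rearranging supply gives Qs = 5P - 125. Equilibrium: 134 - 2P = 5P - 125, so 259 = 7P and P* = 37, Q* = 60.
Because the floor (62) lies above the market-clearing price, it is binding.
At P = 62: Qd = 134 - 2·62 = 10 and Qs = 5·62 - 125 = 185.
Quantity traded falls to 10. At Q = 10 the demand price is (134 - 10)/2 = 62 and the supply price is (125 + 10)/5 = 27.
Deadweight loss = ½ · (62 - 27) · (60 - 10) = ½ · 35 · 50 = 875.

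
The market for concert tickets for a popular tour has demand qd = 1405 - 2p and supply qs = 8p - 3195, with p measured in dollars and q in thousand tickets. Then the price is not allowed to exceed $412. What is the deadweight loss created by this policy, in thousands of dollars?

Without the control the market clears where 1405 - 2p = 8p - 3195, i.e. p* = 460 and q* = 485.
Since 412 < 460, the ceiling is binding.
At p = 412: qd = 1405 - 2·412 = 581 and qs = 8·412 - 3195 = 101.
Quantity traded falls to 101. At q = 101 the demand price is (1405 - 101)/2 = 652 and the supply price is (3195 + 101)/8 = 412.
Deadweight loss = ½ · (652 - 412) · (485 - 101) = ½ · 240 · 384 = 46080.

46080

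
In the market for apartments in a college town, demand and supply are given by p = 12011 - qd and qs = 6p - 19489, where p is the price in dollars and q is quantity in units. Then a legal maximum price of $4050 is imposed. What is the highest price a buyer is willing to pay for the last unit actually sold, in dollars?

7200

Rearranging demand gives qd = 12011 - p. In a free market, 12011 - p = 6p - 19489 gives the equilibrium p* = 4500, q* = 7511.
The ceiling of 4050 is below the equilibrium price 4500, so it binds.
At p = 4050: qd = 12011 - 4050 = 7961 and qs = 6·4050 - 19489 = 4811.
Only 4811 units reach the market. On the demand curve, the marginal buyer's willingness to pay at q = 4811 is (12011 - 4811) = 7200.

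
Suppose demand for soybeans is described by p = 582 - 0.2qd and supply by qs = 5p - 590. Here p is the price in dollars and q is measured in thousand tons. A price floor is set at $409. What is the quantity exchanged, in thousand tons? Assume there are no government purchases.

Rearranging demand gives qd = 2910 - 5p. Equilibrium: 2910 - 5p = 5p - 590, so 3500 = 10p and p* = 350, q* = 1160.
Because the floor (409) lies above the market-clearing price, it is binding.
At p = 409: qd = 2910 - 5·409 = 865 and qs = 5·409 - 590 = 1455.
The quantity actually transacted is the short side, demand: 865.

865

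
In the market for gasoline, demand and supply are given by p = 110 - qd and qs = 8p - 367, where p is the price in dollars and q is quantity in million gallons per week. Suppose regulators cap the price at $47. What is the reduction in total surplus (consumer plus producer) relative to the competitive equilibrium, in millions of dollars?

1296

Rearranging demand gives qd = 110 - p. Without the control the market clears where 110 - p = 8p - 367, i.e. p* = 53 and q* = 57.
Since 47 < 53, the ceiling is binding.
At p = 47: qd = 110 - 47 = 63 and qs = 8·47 - 367 = 9.
Quantity traded falls to 9. At q = 9 the demand price is 110 - 9 = 101 and the supply price is (367 + 9)/8 = 47.
Deadweight loss = ½ · (101 - 47) · (57 - 9) = ½ · 54 · 48 = 1296.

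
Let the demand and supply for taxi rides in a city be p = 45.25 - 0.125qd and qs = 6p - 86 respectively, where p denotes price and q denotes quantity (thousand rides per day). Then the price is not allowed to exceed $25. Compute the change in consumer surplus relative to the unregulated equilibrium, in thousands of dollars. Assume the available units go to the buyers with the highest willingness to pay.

Rearranging demand gives qd = 362 - 8p. Setting quantity demanded equal to quantity supplied, 362 - 8p = 6p - 86, gives p* = 32 and q* = 106.
The ceiling of 25 is below the equilibrium price 32, so it binds.
At p = 25: qd = 362 - 8·25 = 162 and qs = 6·25 - 86 = 64.
Consumer surplus without the control is ½ · (45.25 - 32) · 106 = 702.25.
With the ceiling, 64 units are sold at 25 (assume they go to the highest-value buyers). The demand price at q = 64 is 37.25, so CS = ½ · [(45.25 - 25) + (37.25 - 25)] · 64 = 1040.
Change in consumer surplus = 1040 - 702.25 = 337.75.

337.75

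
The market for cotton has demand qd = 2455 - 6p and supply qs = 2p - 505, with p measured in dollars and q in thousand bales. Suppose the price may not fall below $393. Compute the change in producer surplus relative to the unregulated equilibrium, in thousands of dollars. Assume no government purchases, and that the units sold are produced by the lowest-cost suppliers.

Equilibrium: 2455 - 6p = 2p - 505, so 2960 = 8p and p* = 370, q* = 235.
Since 393 > 370, the floor is binding.
At p = 393: qd = 2455 - 6·393 = 97 and qs = 2·393 - 505 = 281.
Producer surplus without the control is ½ · (370 - 252.5) · 235 = 13806.25.
With the floor, 97 units are sold at 393. The supply price at q = 97 is 301, so PS = ½ · [(393 - 252.5) + (393 - 301)] · 97 = 11276.25.
Change in producer surplus = 11276.25 - 13806.25 = -2530.

-2530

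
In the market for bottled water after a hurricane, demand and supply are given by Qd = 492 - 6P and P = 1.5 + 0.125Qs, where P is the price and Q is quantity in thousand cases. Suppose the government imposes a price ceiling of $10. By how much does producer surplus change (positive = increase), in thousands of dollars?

-4472

Rearranging supply gives Qs = 8P - 12. In a free market, 492 - 6P = 8P - 12 gives the equilibrium P* = 36, Q* = 276.
Because the ceiling (10) lies below the market-clearing price, it is binding.
At P = 10: Qd = 492 - 6·10 = 432 and Qs = 8·10 - 12 = 68.
Producer surplus without the control is ½ · (36 - 1.5) · 276 = 4761.
With the ceiling, producers sell 68 units at 10, so PS = ½ · (10 - 1.5) · 68 = 289.
Change in producer surplus = 289 - 4761 = -4472.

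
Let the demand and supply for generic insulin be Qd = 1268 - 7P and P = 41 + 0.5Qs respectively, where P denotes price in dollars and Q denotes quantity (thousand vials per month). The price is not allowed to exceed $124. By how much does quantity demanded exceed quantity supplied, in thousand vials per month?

Rearranging supply gives Qs = 2P - 82. Without the control the market clears where 1268 - 7P = 2P - 82, i.e. P* = 150 and Q* = 218.
Because the ceiling (124) lies below the market-clearing price, it is binding.
At P = 124: Qd = 1268 - 7·124 = 400 and Qs = 2·124 - 82 = 166.
Shortage = Qd - Qs = 400 - 166 = 234.

234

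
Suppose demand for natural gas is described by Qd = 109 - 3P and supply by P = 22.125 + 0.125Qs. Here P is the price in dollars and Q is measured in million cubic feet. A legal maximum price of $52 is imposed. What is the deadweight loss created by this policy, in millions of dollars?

0

Rearranging supply gives Qs = 8P - 177. Equilibrium: 109 - 3P = 8P - 177, so 286 = 11P and P* = 26, Q* = 31.
The ceiling of 52 is above the equilibrium price 26, so it is not binding; the market clears at P* = 26, Q* = 31.
Since the control does not bind, no trades are prevented and deadweight loss is zero.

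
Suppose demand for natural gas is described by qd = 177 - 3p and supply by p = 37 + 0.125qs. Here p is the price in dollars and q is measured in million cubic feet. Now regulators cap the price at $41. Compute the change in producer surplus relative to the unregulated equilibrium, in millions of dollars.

Rearranging supply gives qs = 8p - 296. Without the control the market clears where 177 - 3p = 8p - 296, i.e. p* = 43 and q* = 48.
Because the ceiling (41) lies below the market-clearing price, it is binding.
At p = 41: qd = 177 - 3·41 = 54 and qs = 8·41 - 296 = 32.
Producer surplus without the control is ½ · (43 - 37) · 48 = 144.
With the ceiling, producers sell 32 units at 41, so PS = ½ · (41 - 37) · 32 = 64.
Change in producer surplus = 64 - 144 = -80.

-80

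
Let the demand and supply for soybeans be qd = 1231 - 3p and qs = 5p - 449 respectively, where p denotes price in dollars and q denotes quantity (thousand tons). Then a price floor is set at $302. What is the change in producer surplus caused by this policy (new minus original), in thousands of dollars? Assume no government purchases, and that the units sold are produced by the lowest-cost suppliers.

22282.4

Setting quantity demanded equal to quantity supplied, 1231 - 3p = 5p - 449, gives p* = 210 and q* = 601.
The floor of 302 is above the equilibrium price 210, so it binds.
At p = 302: qd = 1231 - 3·302 = 325 and qs = 5·302 - 449 = 1061.
Producer surplus without the control is ½ · (210 - 89.8) · 601 = 36120.1.
With the floor, 325 units are sold at 302. The supply price at q = 325 is 154.8, so PS = ½ · [(302 - 89.8) + (302 - 154.8)] · 325 = 58402.5.
Change in producer surplus = 58402.5 - 36120.1 = 22282.4.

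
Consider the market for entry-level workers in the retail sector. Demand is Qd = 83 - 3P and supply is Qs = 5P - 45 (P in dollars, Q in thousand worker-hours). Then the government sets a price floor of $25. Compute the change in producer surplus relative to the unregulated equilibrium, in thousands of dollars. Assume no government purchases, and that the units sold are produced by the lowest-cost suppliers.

-0.9

Without the control the market clears where 83 - 3P = 5P - 45, i.e. P* = 16 and Q* = 35.
The floor of 25 is above the equilibrium price 16, so it binds.
At P = 25: Qd = 83 - 3·25 = 8 and Qs = 5·25 - 45 = 80.
Producer surplus without the control is ½ · (16 - 9) · 35 = 122.5.
With the floor, 8 units are sold at 25. The supply price at Q = 8 is 10.6, so PS = ½ · [(25 - 9) + (25 - 10.6)] · 8 = 121.6.
Change in producer surplus = 121.6 - 122.5 = -0.9.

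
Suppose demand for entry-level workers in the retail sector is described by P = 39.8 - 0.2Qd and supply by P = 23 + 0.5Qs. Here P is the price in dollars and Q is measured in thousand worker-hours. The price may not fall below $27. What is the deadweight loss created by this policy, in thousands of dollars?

0

Rearranging demand gives Qd = 199 - 5P; rearranging supply gives Qs = 2P - 46. Equilibrium: 199 - 5P = 2P - 46, so 245 = 7P and P* = 35, Q* = 24.
The floor of 27 is below the equilibrium price 35, so it is not binding; the market clears at P* = 35, Q* = 24.
Since the control does not bind, no trades are prevented and deadweight loss is zero.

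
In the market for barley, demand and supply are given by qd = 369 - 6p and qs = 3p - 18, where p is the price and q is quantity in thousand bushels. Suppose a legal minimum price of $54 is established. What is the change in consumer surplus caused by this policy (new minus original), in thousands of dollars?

Equilibrium: 369 - 6p = 3p - 18, so 387 = 9p and p* = 43, q* = 111.
The floor of 54 is above the equilibrium price 43, so it binds.
At p = 54: qd = 369 - 6·54 = 45 and qs = 3·54 - 18 = 144.
Consumer surplus without the control is ½ · (61.5 - 43) · 111 = 1026.75.
With the floor, consumers buy 45 units at 54, so CS = ½ · (61.5 - 54) · 45 = 168.75.
Change in consumer surplus = 168.75 - 1026.75 = -858.

-858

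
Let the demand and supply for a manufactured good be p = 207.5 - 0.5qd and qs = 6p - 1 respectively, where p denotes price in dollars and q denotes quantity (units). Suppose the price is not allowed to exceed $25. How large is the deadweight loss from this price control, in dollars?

Rearranging demand gives qd = 415 - 2p. In a free market, 415 - 2p = 6p - 1 gives the equilibrium p* = 52, q* = 311.
The ceiling of 25 is below the equilibrium price 52, so it binds.
At p = 25: qd = 415 - 2·25 = 365 and qs = 6·25 - 1 = 149.
Quantity traded falls to 149. At q = 149 the demand price is (415 - 149)/2 = 133 and the supply price is (1 + 149)/6 = 25.
Deadweight loss = ½ · (133 - 25) · (311 - 149) = ½ · 108 · 162 = 8748.

8748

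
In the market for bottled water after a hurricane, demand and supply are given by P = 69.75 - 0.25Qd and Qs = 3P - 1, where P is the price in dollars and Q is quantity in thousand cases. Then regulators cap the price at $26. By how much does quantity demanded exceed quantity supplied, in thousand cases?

98

Rearranging demand gives Qd = 279 - 4P. Setting quantity demanded equal to quantity supplied, 279 - 4P = 3P - 1, gives P* = 40 and Q* = 119.
Since 26 < 40, the ceiling is binding.
At P = 26: Qd = 279 - 4·26 = 175 and Qs = 3·26 - 1 = 77.
Shortage = Qd - Qs = 175 - 77 = 98.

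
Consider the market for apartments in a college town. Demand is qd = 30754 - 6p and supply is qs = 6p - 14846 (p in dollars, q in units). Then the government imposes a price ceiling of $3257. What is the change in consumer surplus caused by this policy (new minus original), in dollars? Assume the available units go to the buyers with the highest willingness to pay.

1665381

Equilibrium: 30754 - 6p = 6p - 14846, so 45600 = 12p and p* = 3800, q* = 7954.
The ceiling of 3257 is below the equilibrium price 3800, so it binds.
At p = 3257: qd = 30754 - 6·3257 = 11212 and qs = 6·3257 - 14846 = 4696.
Consumer surplus without the control is ½ · (15377/3 - 3800) · 7954 = 15816529/3.
With the ceiling, 4696 units are sold at 3257 (assume they go to the highest-value buyers). The demand price at q = 4696 is 4343, so CS = ½ · [(15377/3 - 3257) + (4343 - 3257)] · 4696 = 20812672/3.
Change in consumer surplus = 20812672/3 - 15816529/3 = 1665381.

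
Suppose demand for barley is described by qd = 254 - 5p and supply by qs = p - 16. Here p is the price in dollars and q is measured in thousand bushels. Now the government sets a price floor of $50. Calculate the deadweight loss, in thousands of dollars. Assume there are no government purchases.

Setting quantity demanded equal to quantity supplied, 254 - 5p = p - 16, gives p* = 45 and q* = 29.
The floor of 50 is above the equilibrium price 45, so it binds.
At p = 50: qd = 254 - 5·50 = 4 and qs = 50 - 16 = 34.
Quantity traded falls to 4. At q = 4 the demand price is (254 - 4)/5 = 50 and the supply price is 16 + 4 = 20.
Deadweight loss = ½ · (50 - 20) · (29 - 4) = ½ · 30 · 25 = 375.

375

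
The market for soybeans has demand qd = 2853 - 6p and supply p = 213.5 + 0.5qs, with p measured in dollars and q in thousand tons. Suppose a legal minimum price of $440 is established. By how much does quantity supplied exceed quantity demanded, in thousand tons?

240

Rearranging supply gives qs = 2p - 427. Without the control the market clears where 2853 - 6p = 2p - 427, i.e. p* = 410 and q* = 393.
Since 440 > 410, the floor is binding.
At p = 440: qd = 2853 - 6·440 = 213 and qs = 2·440 - 427 = 453.
Surplus = qs - qd = 453 - 213 = 240.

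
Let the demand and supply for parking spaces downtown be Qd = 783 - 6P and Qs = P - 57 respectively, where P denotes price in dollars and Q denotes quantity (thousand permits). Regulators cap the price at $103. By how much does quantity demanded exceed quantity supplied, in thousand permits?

119

Without the control the market clears where 783 - 6P = P - 57, i.e. P* = 120 and Q* = 63.
The ceiling of 103 is below the equilibrium price 120, so it binds.
At P = 103: Qd = 783 - 6·103 = 165 and Qs = 103 - 57 = 46.
Shortage = Qd - Qs = 165 - 46 = 119.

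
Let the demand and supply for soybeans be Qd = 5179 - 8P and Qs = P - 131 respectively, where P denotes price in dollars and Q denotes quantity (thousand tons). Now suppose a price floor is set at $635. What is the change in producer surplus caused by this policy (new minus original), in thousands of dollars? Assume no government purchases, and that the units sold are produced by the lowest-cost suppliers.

In a free market, 5179 - 8P = P - 131 gives the equilibrium P* = 590, Q* = 459.
Since 635 > 590, the floor is binding.
At P = 635: Qd = 5179 - 8·635 = 99 and Qs = 635 - 131 = 504.
Producer surplus without the control is ½ · (590 - 131) · 459 = 105340.5.
With the floor, 99 units are sold at 635. The supply price at Q = 99 is 230, so PS = ½ · [(635 - 131) + (635 - 230)] · 99 = 44995.5.
Change in producer surplus = 44995.5 - 105340.5 = -60345.

-60345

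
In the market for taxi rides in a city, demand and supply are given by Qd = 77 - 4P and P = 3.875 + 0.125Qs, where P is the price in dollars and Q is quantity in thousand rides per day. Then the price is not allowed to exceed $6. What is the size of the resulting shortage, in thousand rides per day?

36

Rearranging supply gives Qs = 8P - 31. In a free market, 77 - 4P = 8P - 31 gives the equilibrium P* = 9, Q* = 41.
Since 6 < 9, the ceiling is binding.
At P = 6: Qd = 77 - 4·6 = 53 and Qs = 8·6 - 31 = 17.
Shortage = Qd - Qs = 53 - 17 = 36.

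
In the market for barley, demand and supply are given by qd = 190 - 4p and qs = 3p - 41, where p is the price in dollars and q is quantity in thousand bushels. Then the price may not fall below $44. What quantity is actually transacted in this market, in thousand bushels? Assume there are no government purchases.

Equilibrium: 190 - 4p = 3p - 41, so 231 = 7p and p* = 33, q* = 58.
The floor of 44 is above the equilibrium price 33, so it binds.
At p = 44: qd = 190 - 4·44 = 14 and qs = 3·44 - 41 = 91.
The quantity actually transacted is the short side, demand: 14.

14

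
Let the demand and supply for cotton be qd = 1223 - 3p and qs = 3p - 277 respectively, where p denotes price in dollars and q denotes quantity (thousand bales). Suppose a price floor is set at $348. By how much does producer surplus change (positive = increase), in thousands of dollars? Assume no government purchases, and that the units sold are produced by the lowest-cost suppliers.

Without the control the market clears where 1223 - 3p = 3p - 277, i.e. p* = 250 and q* = 473.
Because the floor (348) lies above the market-clearing price, it is binding.
At p = 348: qd = 1223 - 3·348 = 179 and qs = 3·348 - 277 = 767.
Producer surplus without the control is ½ · (250 - 277/3) · 473 = 223729/6.
With the floor, 179 units are sold at 348. The supply price at q = 179 is 152, so PS = ½ · [(348 - 277/3) + (348 - 152)] · 179 = 242545/6.
Change in producer surplus = 242545/6 - 223729/6 = 3136.

3136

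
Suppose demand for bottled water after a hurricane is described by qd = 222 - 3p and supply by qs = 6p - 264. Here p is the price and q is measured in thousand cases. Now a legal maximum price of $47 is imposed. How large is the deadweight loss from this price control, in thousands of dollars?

Setting quantity demanded equal to quantity supplied, 222 - 3p = 6p - 264, gives p* = 54 and q* = 60.
The ceiling of 47 is below the equilibrium price 54, so it binds.
At p = 47: qd = 222 - 3·47 = 81 and qs = 6·47 - 264 = 18.
Quantity traded falls to 18. At q = 18 the demand price is (222 - 18)/3 = 68 and the supply price is (264 + 18)/6 = 47.
Deadweight loss = ½ · (68 - 47) · (60 - 18) = ½ · 21 · 42 = 441.

441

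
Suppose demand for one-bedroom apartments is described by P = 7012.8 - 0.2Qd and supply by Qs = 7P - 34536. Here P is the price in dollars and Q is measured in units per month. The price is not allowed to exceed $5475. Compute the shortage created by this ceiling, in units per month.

3900

Rearranging demand gives Qd = 35064 - 5P. In a free market, 35064 - 5P = 7P - 34536 gives the equilibrium P* = 5800, Q* = 6064.
The ceiling of 5475 is below the equilibrium price 5800, so it binds.
At P = 5475: Qd = 35064 - 5·5475 = 7689 and Qs = 7·5475 - 34536 = 3789.
Shortage = Qd - Qs = 7689 - 3789 = 3900.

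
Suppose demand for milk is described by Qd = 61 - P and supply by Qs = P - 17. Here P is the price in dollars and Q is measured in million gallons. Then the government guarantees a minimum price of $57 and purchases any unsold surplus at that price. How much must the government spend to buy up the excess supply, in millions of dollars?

Without the control the market clears where 61 - P = P - 17, i.e. P* = 39 and Q* = 22.
Since 57 > 39, the floor is binding.
At P = 57: Qd = 61 - 57 = 4 and Qs = 57 - 17 = 40.
Surplus = Qs - Qd = 36.
Government expenditure = surplus × support price = 36 × 57 = 2052.

2052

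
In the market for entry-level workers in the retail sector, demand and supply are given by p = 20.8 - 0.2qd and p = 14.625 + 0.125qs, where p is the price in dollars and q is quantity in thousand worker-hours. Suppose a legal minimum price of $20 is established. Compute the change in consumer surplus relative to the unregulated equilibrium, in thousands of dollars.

-34.5

Rearranging demand gives qd = 104 - 5p; rearranging supply gives qs = 8p - 117. Equilibrium: 104 - 5p = 8p - 117, so 221 = 13p and p* = 17, q* = 19.
Since 20 > 17, the floor is binding.
At p = 20: qd = 104 - 5·20 = 4 and qs = 8·20 - 117 = 43.
Consumer surplus without the control is ½ · (20.8 - 17) · 19 = 36.1.
With the floor, consumers buy 4 units at 20, so CS = ½ · (20.8 - 20) · 4 = 1.6.
Change in consumer surplus = 1.6 - 36.1 = -34.5.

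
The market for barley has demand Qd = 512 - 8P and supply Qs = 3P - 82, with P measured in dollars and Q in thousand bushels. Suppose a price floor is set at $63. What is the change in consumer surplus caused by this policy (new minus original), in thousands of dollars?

-396

Setting quantity demanded equal to quantity supplied, 512 - 8P = 3P - 82, gives P* = 54 and Q* = 80.
Because the floor (63) lies above the market-clearing price, it is binding.
At P = 63: Qd = 512 - 8·63 = 8 and Qs = 3·63 - 82 = 107.
Consumer surplus without the control is ½ · (64 - 54) · 80 = 400.
With the floor, consumers buy 8 units at 63, so CS = ½ · (64 - 63) · 8 = 4.
Change in consumer surplus = 4 - 400 = -396.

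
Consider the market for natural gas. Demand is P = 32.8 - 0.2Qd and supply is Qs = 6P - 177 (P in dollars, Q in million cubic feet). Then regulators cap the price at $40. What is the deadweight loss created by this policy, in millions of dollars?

0

Rearranging demand gives Qd = 164 - 5P. In a free market, 164 - 5P = 6P - 177 gives the equilibrium P* = 31, Q* = 9.
Since 40 is above P* = 31, the ceiling does not bind and the free-market outcome prevails.
Since the control does not bind, no trades are prevented and deadweight loss is zero.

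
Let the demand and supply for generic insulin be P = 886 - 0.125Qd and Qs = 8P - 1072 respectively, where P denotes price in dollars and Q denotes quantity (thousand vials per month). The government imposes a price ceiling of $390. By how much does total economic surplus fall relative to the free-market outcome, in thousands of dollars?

115200

Rearranging demand gives Qd = 7088 - 8P. Equilibrium: 7088 - 8P = 8P - 1072, so 8160 = 16P and P* = 510, Q* = 3008.
Because the ceiling (390) lies below the market-clearing price, it is binding.
At P = 390: Qd = 7088 - 8·390 = 3968 and Qs = 8·390 - 1072 = 2048.
Quantity traded falls to 2048. At Q = 2048 the demand price is (7088 - 2048)/8 = 630 and the supply price is (1072 + 2048)/8 = 390.
Deadweight loss = ½ · (630 - 390) · (3008 - 2048) = ½ · 240 · 960 = 115200.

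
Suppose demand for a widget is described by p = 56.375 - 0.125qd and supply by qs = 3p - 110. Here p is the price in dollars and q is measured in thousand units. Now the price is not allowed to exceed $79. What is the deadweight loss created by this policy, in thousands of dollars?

Rearranging demand gives qd = 451 - 8p. In a free market, 451 - 8p = 3p - 110 gives the equilibrium p* = 51, q* = 43.
The ceiling of 79 is above the equilibrium price 51, so it is not binding; the market clears at p* = 51, q* = 43.
Since the control does not bind, no trades are prevented and deadweight loss is zero.

0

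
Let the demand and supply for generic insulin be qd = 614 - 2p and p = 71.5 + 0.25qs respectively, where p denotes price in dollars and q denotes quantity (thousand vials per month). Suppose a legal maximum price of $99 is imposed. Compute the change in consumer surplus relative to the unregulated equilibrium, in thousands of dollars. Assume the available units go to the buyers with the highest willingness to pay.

-4794

Rearranging supply gives qs = 4p - 286. In a free market, 614 - 2p = 4p - 286 gives the equilibrium p* = 150, q* = 314.
Because the ceiling (99) lies below the market-clearing price, it is binding.
At p = 99: qd = 614 - 2·99 = 416 and qs = 4·99 - 286 = 110.
Consumer surplus without the control is ½ · (307 - 150) · 314 = 24649.
With the ceiling, 110 units are sold at 99 (assume they go to the highest-value buyers). The demand price at q = 110 is 252, so CS = ½ · [(307 - 99) + (252 - 99)] · 110 = 19855.
Change in consumer surplus = 19855 - 24649 = -4794.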